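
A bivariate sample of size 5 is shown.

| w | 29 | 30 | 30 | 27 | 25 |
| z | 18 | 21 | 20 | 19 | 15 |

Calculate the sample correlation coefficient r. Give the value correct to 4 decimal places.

n = 5, Σw = 141, Σz = 93, Σw² = 3995, Σz² = 1751, Σwz = 2640
nΣwz − ΣwΣz = 13200 − 13113 = 87
nΣw² − (Σw)² = 19975 − 19881 = 94; nΣz² − (Σz)² = 8755 − 8649 = 106
r = 87 / √(94 × 106) = 87 / 99.8198 ≈ 0.8716

0.8716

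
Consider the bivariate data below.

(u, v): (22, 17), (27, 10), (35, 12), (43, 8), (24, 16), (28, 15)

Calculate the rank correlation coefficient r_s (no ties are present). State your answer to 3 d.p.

Rank u: 1, 3, 5, 6, 2, 4
Rank v: 6, 2, 3, 1, 5, 4
d = rank(u) − rank(v): -5, 1, 2, 5, -3, 0; Σd² = 64
ρ = 1 − 6Σd² / [n(n²−1)] = 1 − 6×64 / (6×35) = 1 − 384/210 ≈ -0.829

-0.829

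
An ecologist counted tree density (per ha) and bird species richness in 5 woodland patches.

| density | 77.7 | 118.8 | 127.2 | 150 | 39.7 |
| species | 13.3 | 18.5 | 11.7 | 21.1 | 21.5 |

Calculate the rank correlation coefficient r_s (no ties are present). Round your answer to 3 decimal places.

-0.300

Rank density: 2, 3, 4, 5, 1
Rank species: 2, 3, 1, 4, 5
d = rank(density) − rank(species): 0, 0, 3, 1, -4; Σd² = 26
ρ = 1 − 6Σd² / [n(n²−1)] = 1 − 6×26 / (5×24) = 1 − 156/120 ≈ -0.300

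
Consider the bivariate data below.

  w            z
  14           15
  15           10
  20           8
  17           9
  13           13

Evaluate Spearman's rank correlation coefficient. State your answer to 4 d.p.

Rank w: 2, 3, 5, 4, 1
Rank z: 5, 3, 1, 2, 4
d = rank(w) − rank(z): -3, 0, 4, 2, -3; Σd² = 38
ρ = 1 − 6Σd² / [n(n²−1)] = 1 − 6×38 / (5×24) = 1 − 228/120 ≈ -0.9000

-0.9000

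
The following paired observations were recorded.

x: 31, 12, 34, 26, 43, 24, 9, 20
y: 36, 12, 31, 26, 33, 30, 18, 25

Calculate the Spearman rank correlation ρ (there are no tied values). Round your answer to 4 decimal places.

Rank x: 6, 2, 7, 5, 8, 4, 1, 3
Rank y: 8, 1, 6, 4, 7, 5, 2, 3
d = rank(x) − rank(y): -2, 1, 1, 1, 1, -1, -1, 0; Σd² = 10
ρ = 1 − 6Σd² / [n(n²−1)] = 1 − 6×10 / (8×63) = 1 − 60/504 ≈ 0.8810

0.8810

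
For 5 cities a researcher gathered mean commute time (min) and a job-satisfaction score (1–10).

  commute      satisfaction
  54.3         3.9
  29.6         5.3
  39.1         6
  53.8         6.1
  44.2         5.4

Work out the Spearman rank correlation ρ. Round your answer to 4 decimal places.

Rank commute: 5, 1, 2, 4, 3
Rank satisfaction: 1, 2, 4, 5, 3
d = rank(commute) − rank(satisfaction): 4, -1, -2, -1, 0; Σd² = 22
ρ = 1 − 6Σd² / [n(n²−1)] = 1 − 6×22 / (5×24) = 1 − 132/120 ≈ -0.1000

-0.1000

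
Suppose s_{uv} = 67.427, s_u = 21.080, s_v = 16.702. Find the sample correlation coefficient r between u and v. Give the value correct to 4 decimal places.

0.1915

r = Cov(u,v) / (s_u · s_v) = 67.427 / (21.080 × 16.702)
  = 67.427 / 352.0782 ≈ 0.1915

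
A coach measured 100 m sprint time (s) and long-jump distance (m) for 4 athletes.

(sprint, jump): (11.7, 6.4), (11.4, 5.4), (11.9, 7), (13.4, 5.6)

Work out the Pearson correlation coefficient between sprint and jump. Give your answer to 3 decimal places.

-0.233

n = 4, Σx = 48.4, Σy = 24.4, Σx² = 588.02, Σy² = 150.48, Σxy = 294.78
nΣxy − ΣxΣy = 1179.12 − 1180.96 = -1.84
nΣx² − (Σx)² = 2352.08 − 2342.56 = 9.52; nΣy² − (Σy)² = 601.92 − 595.36 = 6.56
r = -1.84 / √(9.52 × 6.56) = -1.84 / 7.9026 ≈ -0.233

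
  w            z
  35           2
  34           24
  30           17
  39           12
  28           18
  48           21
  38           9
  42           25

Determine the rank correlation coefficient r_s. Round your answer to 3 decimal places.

Rank w: 4, 3, 2, 6, 1, 8, 5, 7
Rank z: 1, 7, 4, 3, 5, 6, 2, 8
d = rank(w) − rank(z): 3, -4, -2, 3, -4, 2, 3, -1; Σd² = 68
ρ = 1 − 6Σd² / [n(n²−1)] = 1 − 6×68 / (8×63) = 1 − 408/504 ≈ 0.190

0.190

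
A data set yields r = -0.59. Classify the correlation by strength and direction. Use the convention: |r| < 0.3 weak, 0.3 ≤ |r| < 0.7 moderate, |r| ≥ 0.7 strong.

r = -0.59 < 0 so the relationship is negative.
|r| = 0.59, which falls in the moderate range.

moderate negative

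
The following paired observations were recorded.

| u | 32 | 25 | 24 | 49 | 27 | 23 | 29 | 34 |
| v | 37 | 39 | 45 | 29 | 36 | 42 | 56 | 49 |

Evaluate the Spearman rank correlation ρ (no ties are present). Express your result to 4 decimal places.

-0.2381

Rank u: 6, 3, 2, 8, 4, 1, 5, 7
Rank v: 3, 4, 6, 1, 2, 5, 8, 7
d = rank(u) − rank(v): 3, -1, -4, 7, 2, -4, -3, 0; Σd² = 104
ρ = 1 − 6Σd² / [n(n²−1)] = 1 − 6×104 / (8×63) = 1 − 624/504 ≈ -0.2381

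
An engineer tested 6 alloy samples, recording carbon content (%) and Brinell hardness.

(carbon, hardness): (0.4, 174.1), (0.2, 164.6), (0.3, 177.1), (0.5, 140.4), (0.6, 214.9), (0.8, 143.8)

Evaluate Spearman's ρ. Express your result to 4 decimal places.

-0.1429

Rank carbon: 3, 1, 2, 4, 5, 6
Rank hardness: 4, 3, 5, 1, 6, 2
d = rank(carbon) − rank(hardness): -1, -2, -3, 3, -1, 4; Σd² = 40
ρ = 1 − 6Σd² / [n(n²−1)] = 1 − 6×40 / (6×35) = 1 − 240/210 ≈ -0.1429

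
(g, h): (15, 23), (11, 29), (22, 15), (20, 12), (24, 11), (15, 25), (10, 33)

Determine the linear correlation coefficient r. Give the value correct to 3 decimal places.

-0.969

n = 7, Σg = 117, Σh = 148, Σg² = 2131, Σh² = 3574, Σgh = 2203
nΣgh − ΣgΣh = 15421 − 17316 = -1895
nΣg² − (Σg)² = 14917 − 13689 = 1228; nΣh² − (Σh)² = 25018 − 21904 = 3114
r = -1895 / √(1228 × 3114) = -1895 / 1955.5030 ≈ -0.969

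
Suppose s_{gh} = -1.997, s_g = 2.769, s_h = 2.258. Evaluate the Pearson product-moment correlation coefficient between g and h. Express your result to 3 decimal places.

-0.319

r = Cov(g,h) / (s_g · s_h) = -1.997 / (2.769 × 2.258)
  = -1.997 / 6.2524 ≈ -0.319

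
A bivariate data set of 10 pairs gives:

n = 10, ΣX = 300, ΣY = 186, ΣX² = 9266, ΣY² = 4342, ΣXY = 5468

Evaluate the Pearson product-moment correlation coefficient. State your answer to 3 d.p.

r = (nΣXY − ΣXΣY) / √[(nΣX² − (ΣX)²)(nΣY² − (ΣY)²)]
Numerator: 10×5468 − 300×186 = -1120
Denominator: √[(92660 − 90000)(43420 − 34596)] = √[2660 × 8824] = 4844.7745
r = -1120 / 4844.7745 ≈ -0.231

-0.231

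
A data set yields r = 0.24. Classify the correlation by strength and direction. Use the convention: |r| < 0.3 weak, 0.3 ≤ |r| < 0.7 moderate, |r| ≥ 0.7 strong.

weak positive

r = 0.24 > 0 so the relationship is positive.
|r| = 0.24, which falls in the weak range.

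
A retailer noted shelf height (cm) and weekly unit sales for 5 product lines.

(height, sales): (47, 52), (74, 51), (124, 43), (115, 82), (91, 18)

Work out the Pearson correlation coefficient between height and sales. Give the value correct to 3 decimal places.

0.150

n = 5, Σx = 451, Σy = 246, Σx² = 44567, Σy² = 14202, Σxy = 22618
nΣxy − ΣxΣy = 113090 − 110946 = 2144
nΣx² − (Σx)² = 222835 − 203401 = 19434; nΣy² − (Σy)² = 71010 − 60516 = 10494
r = 2144 / √(19434 × 10494) = 2144 / 14280.7701 ≈ 0.150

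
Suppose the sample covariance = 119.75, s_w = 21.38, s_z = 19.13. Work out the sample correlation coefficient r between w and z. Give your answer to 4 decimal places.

r = Cov(w,z) / (s_w · s_z) = 119.75 / (21.38 × 19.13)
  = 119.75 / 408.9994 ≈ 0.2928

0.2928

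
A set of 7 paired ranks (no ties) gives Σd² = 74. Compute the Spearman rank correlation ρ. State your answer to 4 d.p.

ρ = 1 − 6Σd² / [n(n²−1)] = 1 − 6×74 / (7×48)
  = 1 − 444/336 = 1 − 1.32143 ≈ -0.3214

-0.3214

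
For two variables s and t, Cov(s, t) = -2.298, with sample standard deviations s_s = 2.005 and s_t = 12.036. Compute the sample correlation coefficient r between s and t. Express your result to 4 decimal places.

r = Cov(s,t) / (s_s · s_t) = -2.298 / (2.005 × 12.036)
  = -2.298 / 24.1322 ≈ -0.0952

-0.0952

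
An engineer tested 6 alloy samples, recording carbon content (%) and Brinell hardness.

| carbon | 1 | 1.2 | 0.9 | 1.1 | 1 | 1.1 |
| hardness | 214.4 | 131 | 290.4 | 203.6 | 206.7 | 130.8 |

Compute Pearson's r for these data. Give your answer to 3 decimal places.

-0.900

n = 6, Σx = 6.3, Σy = 1176.9, Σx² = 6.67, Σy² = 248747.01, Σxy = 1207.5
nΣxy − ΣxΣy = 7245 − 7414.47 = -169.47
nΣx² − (Σx)² = 40.02 − 39.69 = 0.33; nΣy² − (Σy)² = 1492482.06 − 1385093.61 = 107388.45
r = -169.47 / √(0.33 × 107388.45) = -169.47 / 188.2503 ≈ -0.900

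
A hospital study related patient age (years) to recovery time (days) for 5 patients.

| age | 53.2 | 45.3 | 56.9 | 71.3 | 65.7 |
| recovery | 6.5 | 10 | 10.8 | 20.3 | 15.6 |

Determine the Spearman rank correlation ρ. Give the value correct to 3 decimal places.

0.900

Rank age: 2, 1, 3, 5, 4
Rank recovery: 1, 2, 3, 5, 4
d = rank(age) − rank(recovery): 1, -1, 0, 0, 0; Σd² = 2
ρ = 1 − 6Σd² / [n(n²−1)] = 1 − 6×2 / (5×24) = 1 − 12/120 ≈ 0.900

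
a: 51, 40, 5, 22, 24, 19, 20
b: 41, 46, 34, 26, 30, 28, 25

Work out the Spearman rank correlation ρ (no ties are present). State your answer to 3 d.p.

Rank a: 7, 6, 1, 4, 5, 2, 3
Rank b: 6, 7, 5, 2, 4, 3, 1
d = rank(a) − rank(b): 1, -1, -4, 2, 1, -1, 2; Σd² = 28
ρ = 1 − 6Σd² / [n(n²−1)] = 1 − 6×28 / (7×48) = 1 − 168/336 ≈ 0.500

0.500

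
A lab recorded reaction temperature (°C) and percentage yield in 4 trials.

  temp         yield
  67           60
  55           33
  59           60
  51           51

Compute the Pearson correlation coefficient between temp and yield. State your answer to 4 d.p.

0.5521

n = 4, Σx = 232, Σy = 204, Σx² = 13596, Σy² = 10890, Σxy = 11976
nΣxy − ΣxΣy = 47904 − 47328 = 576
nΣx² − (Σx)² = 54384 − 53824 = 560; nΣy² − (Σy)² = 43560 − 41616 = 1944
r = 576 / √(560 × 1944) = 576 / 1043.3791 ≈ 0.5521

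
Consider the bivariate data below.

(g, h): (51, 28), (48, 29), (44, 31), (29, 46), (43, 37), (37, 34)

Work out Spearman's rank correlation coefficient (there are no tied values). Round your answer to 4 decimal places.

-0.9429

Rank g: 6, 5, 4, 1, 3, 2
Rank h: 1, 2, 3, 6, 5, 4
d = rank(g) − rank(h): 5, 3, 1, -5, -2, -2; Σd² = 68
ρ = 1 − 6Σd² / [n(n²−1)] = 1 − 6×68 / (6×35) = 1 − 408/210 ≈ -0.9429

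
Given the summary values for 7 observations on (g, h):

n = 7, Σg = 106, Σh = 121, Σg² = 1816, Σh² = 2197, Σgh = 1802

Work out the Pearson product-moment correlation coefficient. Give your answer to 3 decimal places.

-0.203

r = (nΣgh − ΣgΣh) / √[(nΣg² − (Σg)²)(nΣh² − (Σh)²)]
Numerator: 7×1802 − 106×121 = -212
Denominator: √[(12712 − 11236)(15379 − 14641)] = √[1476 × 738] = 1043.6896
r = -212 / 1043.6896 ≈ -0.203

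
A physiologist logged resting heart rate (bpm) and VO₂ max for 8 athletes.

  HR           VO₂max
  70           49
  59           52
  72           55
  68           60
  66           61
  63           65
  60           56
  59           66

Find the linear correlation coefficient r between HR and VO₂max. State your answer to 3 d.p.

n = 8, Σx = 517, Σy = 464, Σx² = 33595, Σy² = 27168, Σxy = 29913
nΣxy − ΣxΣy = 239304 − 239888 = -584
nΣx² − (Σx)² = 268760 − 267289 = 1471; nΣy² − (Σy)² = 217344 − 215296 = 2048
r = -584 / √(1471 × 2048) = -584 / 1735.6866 ≈ -0.336

-0.336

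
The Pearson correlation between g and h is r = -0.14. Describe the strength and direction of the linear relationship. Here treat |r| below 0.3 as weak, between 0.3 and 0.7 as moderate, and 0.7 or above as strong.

r = -0.14 < 0 so the relationship is negative.
|r| = 0.14, which falls in the weak range.

weak negative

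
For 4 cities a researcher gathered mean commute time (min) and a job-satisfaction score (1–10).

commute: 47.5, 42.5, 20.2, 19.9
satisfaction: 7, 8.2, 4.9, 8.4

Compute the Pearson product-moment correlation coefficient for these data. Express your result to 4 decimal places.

0.2877

n = 4, Σx = 130.1, Σy = 28.5, Σx² = 4866.55, Σy² = 210.81, Σxy = 947.14
nΣxy − ΣxΣy = 3788.56 − 3707.85 = 80.71
nΣx² − (Σx)² = 19466.2 − 16926.01 = 2540.19; nΣy² − (Σy)² = 843.24 − 812.25 = 30.99
r = 80.71 / √(2540.19 × 30.99) = 80.71 / 280.5717 ≈ 0.2877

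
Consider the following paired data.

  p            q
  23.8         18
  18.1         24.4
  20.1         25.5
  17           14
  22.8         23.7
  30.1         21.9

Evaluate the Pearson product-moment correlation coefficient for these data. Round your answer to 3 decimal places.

n = 6, Σp = 131.9, Σq = 127.5, Σp² = 3012.91, Σq² = 2806.91, Σpq = 2820.14
nΣpq − ΣpΣq = 16920.84 − 16817.25 = 103.59
nΣp² − (Σp)² = 18077.46 − 17397.61 = 679.85; nΣq² − (Σq)² = 16841.46 − 16256.25 = 585.21
r = 103.59 / √(679.85 × 585.21) = 103.59 / 630.7575 ≈ 0.164

0.164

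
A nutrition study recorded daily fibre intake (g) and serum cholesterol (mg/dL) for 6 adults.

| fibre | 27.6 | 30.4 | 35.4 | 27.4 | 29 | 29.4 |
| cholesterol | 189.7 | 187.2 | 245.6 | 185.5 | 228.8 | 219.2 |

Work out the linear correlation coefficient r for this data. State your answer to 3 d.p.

n = 6, Σx = 179.2, Σy = 1256, Σx² = 5395.2, Σy² = 266157.62, Σxy = 37783.22
nΣxy − ΣxΣy = 226699.32 − 225075.2 = 1624.12
nΣx² − (Σx)² = 32371.2 − 32112.64 = 258.56; nΣy² − (Σy)² = 1596945.72 − 1577536 = 19409.72
r = 1624.12 / √(258.56 × 19409.72) = 1624.12 / 2240.2181 ≈ 0.725

0.725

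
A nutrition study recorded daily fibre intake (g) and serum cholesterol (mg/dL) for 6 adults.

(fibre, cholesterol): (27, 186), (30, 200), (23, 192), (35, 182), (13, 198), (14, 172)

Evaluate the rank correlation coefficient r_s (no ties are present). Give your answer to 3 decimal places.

-0.029

Rank fibre: 4, 5, 3, 6, 1, 2
Rank cholesterol: 3, 6, 4, 2, 5, 1
d = rank(fibre) − rank(cholesterol): 1, -1, -1, 4, -4, 1; Σd² = 36
ρ = 1 − 6Σd² / [n(n²−1)] = 1 − 6×36 / (6×35) = 1 − 216/210 ≈ -0.029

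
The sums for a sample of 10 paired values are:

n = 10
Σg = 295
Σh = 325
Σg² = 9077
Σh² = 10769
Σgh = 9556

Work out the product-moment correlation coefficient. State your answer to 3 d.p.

r = (nΣgh − ΣgΣh) / √[(nΣg² − (Σg)²)(nΣh² − (Σh)²)]
Numerator: 10×9556 − 295×325 = -315
Denominator: √[(90770 − 87025)(107690 − 105625)] = √[3745 × 2065] = 2780.9036
r = -315 / 2780.9036 ≈ -0.113

-0.113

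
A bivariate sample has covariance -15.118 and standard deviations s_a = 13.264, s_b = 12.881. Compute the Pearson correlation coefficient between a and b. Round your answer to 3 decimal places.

r = Cov(a,b) / (s_a · s_b) = -15.118 / (13.264 × 12.881)
  = -15.118 / 170.8536 ≈ -0.088

-0.088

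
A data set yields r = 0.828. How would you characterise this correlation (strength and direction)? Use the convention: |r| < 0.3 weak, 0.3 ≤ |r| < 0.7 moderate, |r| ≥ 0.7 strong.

r = 0.828 > 0 so the relationship is positive.
|r| = 0.828, which falls in the strong range.

strong positive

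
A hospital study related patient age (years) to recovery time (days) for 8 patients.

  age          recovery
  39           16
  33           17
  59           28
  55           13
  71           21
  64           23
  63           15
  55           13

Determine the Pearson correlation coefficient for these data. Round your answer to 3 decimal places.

0.342

n = 8, Σx = 439, Σy = 146, Σx² = 25247, Σy² = 2862, Σxy = 8175
nΣxy − ΣxΣy = 65400 − 64094 = 1306
nΣx² − (Σx)² = 201976 − 192721 = 9255; nΣy² − (Σy)² = 22896 − 21316 = 1580
r = 1306 / √(9255 × 1580) = 1306 / 3823.9901 ≈ 0.342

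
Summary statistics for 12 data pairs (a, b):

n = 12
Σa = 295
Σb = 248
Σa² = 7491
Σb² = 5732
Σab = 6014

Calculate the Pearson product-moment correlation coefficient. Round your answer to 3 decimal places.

r = (nΣab − ΣaΣb) / √[(nΣa² − (Σa)²)(nΣb² − (Σb)²)]
Numerator: 12×6014 − 295×248 = -992
Denominator: √[(89892 − 87025)(68784 − 61504)] = √[2867 × 7280] = 4568.5621
r = -992 / 4568.5621 ≈ -0.217

-0.217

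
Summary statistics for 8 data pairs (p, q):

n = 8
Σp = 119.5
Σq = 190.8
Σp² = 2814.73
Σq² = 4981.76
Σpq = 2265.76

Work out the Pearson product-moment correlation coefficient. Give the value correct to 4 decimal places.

r = (nΣpq − ΣpΣq) / √[(nΣp² − (Σp)²)(nΣq² − (Σq)²)]
Numerator: 8×2265.76 − 119.5×190.8 = -4674.52
Denominator: √[(22517.84 − 14280.25)(39854.08 − 36404.64)] = √[8237.59 × 3449.44] = 5330.5790
r = -4674.52 / 5330.5790 ≈ -0.8769

-0.8769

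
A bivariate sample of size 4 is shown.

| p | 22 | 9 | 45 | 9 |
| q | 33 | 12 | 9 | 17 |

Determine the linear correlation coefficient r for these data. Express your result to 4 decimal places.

-0.2144

n = 4, Σp = 85, Σq = 71, Σp² = 2671, Σq² = 1603, Σpq = 1392
nΣpq − ΣpΣq = 5568 − 6035 = -467
nΣp² − (Σp)² = 10684 − 7225 = 3459; nΣq² − (Σq)² = 6412 − 5041 = 1371
r = -467 / √(3459 × 1371) = -467 / 2177.6797 ≈ -0.2144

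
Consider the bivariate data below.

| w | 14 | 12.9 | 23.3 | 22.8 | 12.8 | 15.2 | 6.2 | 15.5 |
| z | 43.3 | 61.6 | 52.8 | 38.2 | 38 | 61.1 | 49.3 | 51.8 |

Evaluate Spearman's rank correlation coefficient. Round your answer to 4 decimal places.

Rank w: 4, 3, 8, 7, 2, 5, 1, 6
Rank z: 3, 8, 6, 2, 1, 7, 4, 5
d = rank(w) − rank(z): 1, -5, 2, 5, 1, -2, -3, 1; Σd² = 70
ρ = 1 − 6Σd² / [n(n²−1)] = 1 − 6×70 / (8×63) = 1 − 420/504 ≈ 0.1667

0.1667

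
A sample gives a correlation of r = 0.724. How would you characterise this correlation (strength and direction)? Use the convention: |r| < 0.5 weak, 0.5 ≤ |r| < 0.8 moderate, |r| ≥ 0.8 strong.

moderate positive

r = 0.724 > 0 so the relationship is positive.
|r| = 0.724, which falls in the moderate range.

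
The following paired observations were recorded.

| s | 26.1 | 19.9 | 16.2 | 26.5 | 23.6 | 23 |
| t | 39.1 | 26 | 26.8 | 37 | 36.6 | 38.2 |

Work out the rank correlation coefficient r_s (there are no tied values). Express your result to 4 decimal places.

0.6571

Rank s: 5, 2, 1, 6, 4, 3
Rank t: 6, 1, 2, 4, 3, 5
d = rank(s) − rank(t): -1, 1, -1, 2, 1, -2; Σd² = 12
ρ = 1 − 6Σd² / [n(n²−1)] = 1 − 6×12 / (6×35) = 1 − 72/210 ≈ 0.6571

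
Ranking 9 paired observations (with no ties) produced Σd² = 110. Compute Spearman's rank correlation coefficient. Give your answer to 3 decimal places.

ρ = 1 − 6Σd² / [n(n²−1)] = 1 − 6×110 / (9×80)
  = 1 − 660/720 = 1 − 0.9167 ≈ 0.083

0.083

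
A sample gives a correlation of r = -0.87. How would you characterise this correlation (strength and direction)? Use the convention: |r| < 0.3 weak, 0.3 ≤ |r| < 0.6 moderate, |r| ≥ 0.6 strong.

strong negative

r = -0.87 < 0 so the relationship is negative.
|r| = 0.87, which falls in the strong range.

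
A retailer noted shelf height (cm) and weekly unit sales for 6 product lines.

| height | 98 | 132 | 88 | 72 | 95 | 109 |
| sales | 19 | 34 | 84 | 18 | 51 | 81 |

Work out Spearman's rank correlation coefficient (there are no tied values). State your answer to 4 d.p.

Rank height: 4, 6, 2, 1, 3, 5
Rank sales: 2, 3, 6, 1, 4, 5
d = rank(height) − rank(sales): 2, 3, -4, 0, -1, 0; Σd² = 30
ρ = 1 − 6Σd² / [n(n²−1)] = 1 − 6×30 / (6×35) = 1 − 180/210 ≈ 0.1429

0.1429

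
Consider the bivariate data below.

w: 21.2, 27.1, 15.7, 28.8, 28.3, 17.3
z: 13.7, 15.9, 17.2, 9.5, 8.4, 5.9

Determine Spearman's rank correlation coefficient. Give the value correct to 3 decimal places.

-0.314

Rank w: 3, 4, 1, 6, 5, 2
Rank z: 4, 5, 6, 3, 2, 1
d = rank(w) − rank(z): -1, -1, -5, 3, 3, 1; Σd² = 46
ρ = 1 − 6Σd² / [n(n²−1)] = 1 − 6×46 / (6×35) = 1 − 276/210 ≈ -0.314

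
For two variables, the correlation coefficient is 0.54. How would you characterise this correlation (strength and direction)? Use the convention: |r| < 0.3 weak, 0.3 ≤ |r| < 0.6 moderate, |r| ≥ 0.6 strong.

r = 0.54 > 0 so the relationship is positive.
|r| = 0.54, which falls in the moderate range.

moderate positive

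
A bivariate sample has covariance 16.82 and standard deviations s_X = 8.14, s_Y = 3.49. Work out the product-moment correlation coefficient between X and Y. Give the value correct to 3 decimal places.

r = Cov(X,Y) / (s_X · s_Y) = 16.82 / (8.14 × 3.49)
  = 16.82 / 28.4086 ≈ 0.592

0.592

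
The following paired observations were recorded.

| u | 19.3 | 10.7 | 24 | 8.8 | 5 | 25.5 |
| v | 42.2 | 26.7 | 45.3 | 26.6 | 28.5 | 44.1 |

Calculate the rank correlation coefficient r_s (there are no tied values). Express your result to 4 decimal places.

0.7714

Rank u: 4, 3, 5, 2, 1, 6
Rank v: 4, 2, 6, 1, 3, 5
d = rank(u) − rank(v): 0, 1, -1, 1, -2, 1; Σd² = 8
ρ = 1 − 6Σd² / [n(n²−1)] = 1 − 6×8 / (6×35) = 1 − 48/210 ≈ 0.7714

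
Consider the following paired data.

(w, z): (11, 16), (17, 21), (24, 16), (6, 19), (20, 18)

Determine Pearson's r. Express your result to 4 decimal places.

-0.2139

n = 5, Σw = 78, Σz = 90, Σw² = 1422, Σz² = 1638, Σwz = 1391
nΣwz − ΣwΣz = 6955 − 7020 = -65
nΣw² − (Σw)² = 7110 − 6084 = 1026; nΣz² − (Σz)² = 8190 − 8100 = 90
r = -65 / √(1026 × 90) = -65 / 303.8750 ≈ -0.2139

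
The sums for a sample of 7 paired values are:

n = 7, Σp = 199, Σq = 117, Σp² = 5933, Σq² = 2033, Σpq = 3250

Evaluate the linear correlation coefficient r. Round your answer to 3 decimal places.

r = (nΣpq − ΣpΣq) / √[(nΣp² − (Σp)²)(nΣq² − (Σq)²)]
Numerator: 7×3250 − 199×117 = -533
Denominator: √[(41531 − 39601)(14231 − 13689)] = √[1930 × 542] = 1022.7707
r = -533 / 1022.7707 ≈ -0.521

-0.521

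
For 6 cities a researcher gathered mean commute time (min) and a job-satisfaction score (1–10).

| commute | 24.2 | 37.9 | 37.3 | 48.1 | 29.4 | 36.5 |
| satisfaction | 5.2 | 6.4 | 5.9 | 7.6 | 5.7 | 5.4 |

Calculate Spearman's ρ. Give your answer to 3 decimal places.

0.943

Rank commute: 1, 5, 4, 6, 2, 3
Rank satisfaction: 1, 5, 4, 6, 3, 2
d = rank(commute) − rank(satisfaction): 0, 0, 0, 0, -1, 1; Σd² = 2
ρ = 1 − 6Σd² / [n(n²−1)] = 1 − 6×2 / (6×35) = 1 − 12/210 ≈ 0.943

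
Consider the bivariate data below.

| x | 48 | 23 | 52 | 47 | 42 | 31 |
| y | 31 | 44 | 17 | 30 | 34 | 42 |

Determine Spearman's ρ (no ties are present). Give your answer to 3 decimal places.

-0.943

Rank x: 5, 1, 6, 4, 3, 2
Rank y: 3, 6, 1, 2, 4, 5
d = rank(x) − rank(y): 2, -5, 5, 2, -1, -3; Σd² = 68
ρ = 1 − 6Σd² / [n(n²−1)] = 1 − 6×68 / (6×35) = 1 − 408/210 ≈ -0.943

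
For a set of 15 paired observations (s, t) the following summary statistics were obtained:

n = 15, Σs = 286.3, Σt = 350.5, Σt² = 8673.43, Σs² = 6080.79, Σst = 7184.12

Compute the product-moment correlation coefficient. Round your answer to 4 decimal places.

r = (nΣst − ΣsΣt) / √[(nΣs² − (Σs)²)(nΣt² − (Σt)²)]
Numerator: 15×7184.12 − 286.3×350.5 = 7413.65
Denominator: √[(91211.85 − 81967.69)(130101.45 − 122850.25)] = √[9244.16 × 7251.2] = 8187.2616
r = 7413.65 / 8187.2616 ≈ 0.9055

0.9055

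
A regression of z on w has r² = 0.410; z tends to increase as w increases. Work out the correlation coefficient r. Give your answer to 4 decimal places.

|r| = √0.410 = 0.6403
The association is positive, so r = 0.6403.

0.6403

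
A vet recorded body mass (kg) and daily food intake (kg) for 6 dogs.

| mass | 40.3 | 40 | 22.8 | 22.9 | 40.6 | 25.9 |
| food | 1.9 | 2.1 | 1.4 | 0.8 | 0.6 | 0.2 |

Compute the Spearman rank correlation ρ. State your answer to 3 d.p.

0.029

Rank mass: 5, 4, 1, 2, 6, 3
Rank food: 5, 6, 4, 3, 2, 1
d = rank(mass) − rank(food): 0, -2, -3, -1, 4, 2; Σd² = 34
ρ = 1 − 6Σd² / [n(n²−1)] = 1 − 6×34 / (6×35) = 1 − 204/210 ≈ 0.029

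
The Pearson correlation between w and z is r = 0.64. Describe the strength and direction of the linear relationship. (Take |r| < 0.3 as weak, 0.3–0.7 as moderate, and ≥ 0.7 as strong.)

r = 0.64 > 0 so the relationship is positive.
|r| = 0.64, which falls in the moderate range.

moderate positive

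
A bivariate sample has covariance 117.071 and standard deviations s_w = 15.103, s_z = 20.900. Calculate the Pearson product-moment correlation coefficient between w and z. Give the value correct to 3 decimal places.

0.371

r = Cov(w,z) / (s_w · s_z) = 117.071 / (15.103 × 20.900)
  = 117.071 / 315.6527 ≈ 0.371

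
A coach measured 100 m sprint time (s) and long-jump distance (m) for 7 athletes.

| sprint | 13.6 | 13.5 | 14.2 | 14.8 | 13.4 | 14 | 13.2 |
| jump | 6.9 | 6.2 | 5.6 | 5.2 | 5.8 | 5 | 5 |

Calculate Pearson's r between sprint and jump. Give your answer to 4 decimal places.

n = 7, Σx = 96.7, Σy = 39.7, Σx² = 1337.69, Σy² = 228.09, Σxy = 547.74
nΣxy − ΣxΣy = 3834.18 − 3838.99 = -4.81
nΣx² − (Σx)² = 9363.83 − 9350.89 = 12.94; nΣy² − (Σy)² = 1596.63 − 1576.09 = 20.54
r = -4.81 / √(12.94 × 20.54) = -4.81 / 16.3030 ≈ -0.2950

-0.2950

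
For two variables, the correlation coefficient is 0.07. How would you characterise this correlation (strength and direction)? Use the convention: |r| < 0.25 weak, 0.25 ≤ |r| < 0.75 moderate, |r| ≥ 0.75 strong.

weak positive

r = 0.07 > 0 so the relationship is positive.
|r| = 0.07, which falls in the weak range.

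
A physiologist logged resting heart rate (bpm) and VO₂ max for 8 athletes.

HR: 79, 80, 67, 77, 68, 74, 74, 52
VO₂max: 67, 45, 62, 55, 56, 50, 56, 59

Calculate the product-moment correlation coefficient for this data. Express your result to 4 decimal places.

-0.2686

n = 8, Σx = 571, Σy = 450, Σx² = 41339, Σy² = 25636, Σxy = 32002
nΣxy − ΣxΣy = 256016 − 256950 = -934
nΣx² − (Σx)² = 330712 − 326041 = 4671; nΣy² − (Σy)² = 205088 − 202500 = 2588
r = -934 / √(4671 × 2588) = -934 / 3476.8589 ≈ -0.2686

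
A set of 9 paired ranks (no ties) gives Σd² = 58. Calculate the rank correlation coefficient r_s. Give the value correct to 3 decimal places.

ρ = 1 − 6Σd² / [n(n²−1)] = 1 − 6×58 / (9×80)
  = 1 − 348/720 = 1 − 0.4833 ≈ 0.517

0.517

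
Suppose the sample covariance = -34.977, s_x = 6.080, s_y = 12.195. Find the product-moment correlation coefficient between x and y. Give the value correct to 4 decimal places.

r = Cov(x,y) / (s_x · s_y) = -34.977 / (6.080 × 12.195)
  = -34.977 / 74.1456 ≈ -0.4717

-0.4717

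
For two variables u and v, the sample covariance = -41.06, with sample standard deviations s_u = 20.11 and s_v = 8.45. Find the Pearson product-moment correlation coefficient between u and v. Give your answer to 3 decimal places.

r = Cov(u,v) / (s_u · s_v) = -41.06 / (20.11 × 8.45)
  = -41.06 / 169.9295 ≈ -0.242

-0.242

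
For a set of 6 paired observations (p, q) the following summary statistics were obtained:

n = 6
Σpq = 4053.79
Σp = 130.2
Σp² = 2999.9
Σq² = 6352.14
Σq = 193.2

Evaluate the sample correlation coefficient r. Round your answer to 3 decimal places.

r = (nΣpq − ΣpΣq) / √[(nΣp² − (Σp)²)(nΣq² − (Σq)²)]
Numerator: 6×4053.79 − 130.2×193.2 = -831.9
Denominator: √[(17999.4 − 16952.04)(38112.84 − 37326.24)] = √[1047.36 × 786.6] = 907.6637
r = -831.9 / 907.6637 ≈ -0.917

-0.917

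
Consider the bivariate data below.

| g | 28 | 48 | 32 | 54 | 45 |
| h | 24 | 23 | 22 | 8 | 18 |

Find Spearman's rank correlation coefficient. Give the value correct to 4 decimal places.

-0.7000

Rank g: 1, 4, 2, 5, 3
Rank h: 5, 4, 3, 1, 2
d = rank(g) − rank(h): -4, 0, -1, 4, 1; Σd² = 34
ρ = 1 − 6Σd² / [n(n²−1)] = 1 − 6×34 / (5×24) = 1 − 204/120 ≈ -0.7000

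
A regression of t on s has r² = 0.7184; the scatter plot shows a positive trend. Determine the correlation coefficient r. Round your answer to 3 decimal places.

0.848

|r| = √0.7184 = 0.848
The association is positive, so r = 0.848.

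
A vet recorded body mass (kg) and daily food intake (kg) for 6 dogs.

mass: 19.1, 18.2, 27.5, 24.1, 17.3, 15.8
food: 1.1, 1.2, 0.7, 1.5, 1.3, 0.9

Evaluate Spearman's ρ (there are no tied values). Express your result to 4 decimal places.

-0.0857

Rank mass: 4, 3, 6, 5, 2, 1
Rank food: 3, 4, 1, 6, 5, 2
d = rank(mass) − rank(food): 1, -1, 5, -1, -3, -1; Σd² = 38
ρ = 1 − 6Σd² / [n(n²−1)] = 1 − 6×38 / (6×35) = 1 − 228/210 ≈ -0.0857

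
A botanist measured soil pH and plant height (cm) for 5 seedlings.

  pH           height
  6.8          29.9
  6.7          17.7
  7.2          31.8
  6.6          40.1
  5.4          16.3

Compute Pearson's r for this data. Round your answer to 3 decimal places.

n = 5, Σx = 32.7, Σy = 135.8, Σx² = 215.69, Σy² = 4092.24, Σxy = 903.55
nΣxy − ΣxΣy = 4517.75 − 4440.66 = 77.09
nΣx² − (Σx)² = 1078.45 − 1069.29 = 9.16; nΣy² − (Σy)² = 20461.2 − 18441.64 = 2019.56
r = 77.09 / √(9.16 × 2019.56) = 77.09 / 136.0117 ≈ 0.567

0.567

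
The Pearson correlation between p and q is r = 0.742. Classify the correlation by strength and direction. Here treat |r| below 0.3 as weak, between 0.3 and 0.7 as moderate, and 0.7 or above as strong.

strong positive

r = 0.742 > 0 so the relationship is positive.
|r| = 0.742, which falls in the strong range.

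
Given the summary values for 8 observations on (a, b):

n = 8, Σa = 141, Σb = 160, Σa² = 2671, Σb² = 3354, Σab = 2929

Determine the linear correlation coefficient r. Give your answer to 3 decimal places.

0.644

r = (nΣab − ΣaΣb) / √[(nΣa² − (Σa)²)(nΣb² − (Σb)²)]
Numerator: 8×2929 − 141×160 = 872
Denominator: √[(21368 − 19881)(26832 − 25600)] = √[1487 × 1232] = 1353.5080
r = 872 / 1353.5080 ≈ 0.644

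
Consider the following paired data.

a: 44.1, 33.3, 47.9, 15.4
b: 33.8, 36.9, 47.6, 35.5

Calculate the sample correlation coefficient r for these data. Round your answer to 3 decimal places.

n = 4, Σa = 140.7, Σb = 153.8, Σa² = 5585.27, Σb² = 6030.06, Σab = 5546.09
nΣab − ΣaΣb = 22184.36 − 21639.66 = 544.7
nΣa² − (Σa)² = 22341.08 − 19796.49 = 2544.59; nΣb² − (Σb)² = 24120.24 − 23654.44 = 465.8
r = 544.7 / √(2544.59 × 465.8) = 544.7 / 1088.7011 ≈ 0.500

0.500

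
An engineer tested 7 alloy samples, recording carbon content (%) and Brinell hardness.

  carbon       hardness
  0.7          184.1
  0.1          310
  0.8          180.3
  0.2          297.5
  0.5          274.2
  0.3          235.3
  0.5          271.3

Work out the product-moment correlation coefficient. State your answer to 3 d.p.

-0.860

n = 7, Σx = 3.1, Σy = 1752.7, Σx² = 1.77, Σy² = 455162.57, Σxy = 706.95
nΣxy − ΣxΣy = 4948.65 − 5433.37 = -484.72
nΣx² − (Σx)² = 12.39 − 9.61 = 2.78; nΣy² − (Σy)² = 3186137.99 − 3071957.29 = 114180.7
r = -484.72 / √(2.78 × 114180.7) = -484.72 / 563.4025 ≈ -0.860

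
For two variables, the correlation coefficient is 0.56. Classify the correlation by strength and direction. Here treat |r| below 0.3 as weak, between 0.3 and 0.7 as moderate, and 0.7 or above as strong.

moderate positive

r = 0.56 > 0 so the relationship is positive.
|r| = 0.56, which falls in the moderate range.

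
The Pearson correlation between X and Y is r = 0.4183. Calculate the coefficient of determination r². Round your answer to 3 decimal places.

r² = (0.4183)² = 0.175

0.175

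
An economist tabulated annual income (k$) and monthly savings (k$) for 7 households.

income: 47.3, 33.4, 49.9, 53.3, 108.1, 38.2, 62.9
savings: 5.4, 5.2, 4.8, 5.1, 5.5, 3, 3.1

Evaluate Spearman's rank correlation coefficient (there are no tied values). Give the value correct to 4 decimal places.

0.2143

Rank income: 3, 1, 4, 5, 7, 2, 6
Rank savings: 6, 5, 3, 4, 7, 1, 2
d = rank(income) − rank(savings): -3, -4, 1, 1, 0, 1, 4; Σd² = 44
ρ = 1 − 6Σd² / [n(n²−1)] = 1 − 6×44 / (7×48) = 1 − 264/336 ≈ 0.2143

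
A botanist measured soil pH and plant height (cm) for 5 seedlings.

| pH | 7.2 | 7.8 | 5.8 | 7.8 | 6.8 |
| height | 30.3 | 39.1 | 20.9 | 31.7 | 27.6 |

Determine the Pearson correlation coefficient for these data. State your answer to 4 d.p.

n = 5, Σx = 35.4, Σy = 149.6, Σx² = 253.4, Σy² = 4650.36, Σxy = 1079.3
nΣxy − ΣxΣy = 5396.5 − 5295.84 = 100.66
nΣx² − (Σx)² = 1267 − 1253.16 = 13.84; nΣy² − (Σy)² = 23251.8 − 22380.16 = 871.64
r = 100.66 / √(13.84 × 871.64) = 100.66 / 109.8340 ≈ 0.9165

0.9165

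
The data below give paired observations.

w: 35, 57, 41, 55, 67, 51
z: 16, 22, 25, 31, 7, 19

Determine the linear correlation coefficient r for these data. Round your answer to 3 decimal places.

-0.292

n = 6, Σw = 306, Σz = 120, Σw² = 16270, Σz² = 2736, Σwz = 5982
nΣwz − ΣwΣz = 35892 − 36720 = -828
nΣw² − (Σw)² = 97620 − 93636 = 3984; nΣz² − (Σz)² = 16416 − 14400 = 2016
r = -828 / √(3984 × 2016) = -828 / 2834.0332 ≈ -0.292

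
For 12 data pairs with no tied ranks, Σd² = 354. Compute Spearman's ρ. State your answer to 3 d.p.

ρ = 1 − 6Σd² / [n(n²−1)] = 1 − 6×354 / (12×143)
  = 1 − 2124/1716 = 1 − 1.2378 ≈ -0.238

-0.238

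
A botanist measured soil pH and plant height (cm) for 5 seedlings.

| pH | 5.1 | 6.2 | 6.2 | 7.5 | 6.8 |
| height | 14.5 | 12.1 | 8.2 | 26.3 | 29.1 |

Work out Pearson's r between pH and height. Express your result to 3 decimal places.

0.656

n = 5, Σx = 31.8, Σy = 90.2, Σx² = 205.38, Σy² = 1962.4, Σxy = 594.94
nΣxy − ΣxΣy = 2974.7 − 2868.36 = 106.34
nΣx² − (Σx)² = 1026.9 − 1011.24 = 15.66; nΣy² − (Σy)² = 9812 − 8136.04 = 1675.96
r = 106.34 / √(15.66 × 1675.96) = 106.34 / 162.0047 ≈ 0.656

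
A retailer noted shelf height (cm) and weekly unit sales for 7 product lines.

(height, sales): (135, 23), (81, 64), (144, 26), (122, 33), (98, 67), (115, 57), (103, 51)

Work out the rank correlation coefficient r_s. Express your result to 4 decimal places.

Rank height: 6, 1, 7, 5, 2, 4, 3
Rank sales: 1, 6, 2, 3, 7, 5, 4
d = rank(height) − rank(sales): 5, -5, 5, 2, -5, -1, -1; Σd² = 106
ρ = 1 − 6Σd² / [n(n²−1)] = 1 − 6×106 / (7×48) = 1 − 636/336 ≈ -0.8929

-0.8929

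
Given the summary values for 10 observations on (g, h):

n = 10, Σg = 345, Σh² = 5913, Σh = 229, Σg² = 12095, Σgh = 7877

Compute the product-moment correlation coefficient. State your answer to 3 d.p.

r = (nΣgh − ΣgΣh) / √[(nΣg² − (Σg)²)(nΣh² − (Σh)²)]
Numerator: 10×7877 − 345×229 = -235
Denominator: √[(120950 − 119025)(59130 − 52441)] = √[1925 × 6689] = 3588.3597
r = -235 / 3588.3597 ≈ -0.065

-0.065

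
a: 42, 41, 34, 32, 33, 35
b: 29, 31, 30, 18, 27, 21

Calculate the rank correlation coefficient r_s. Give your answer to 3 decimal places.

0.600

Rank a: 6, 5, 3, 1, 2, 4
Rank b: 4, 6, 5, 1, 3, 2
d = rank(a) − rank(b): 2, -1, -2, 0, -1, 2; Σd² = 14
ρ = 1 − 6Σd² / [n(n²−1)] = 1 − 6×14 / (6×35) = 1 − 84/210 ≈ 0.600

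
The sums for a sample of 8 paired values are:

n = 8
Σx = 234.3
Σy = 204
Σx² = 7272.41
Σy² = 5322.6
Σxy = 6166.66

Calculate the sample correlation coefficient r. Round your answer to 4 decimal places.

r = (nΣxy − ΣxΣy) / √[(nΣx² − (Σx)²)(nΣy² − (Σy)²)]
Numerator: 8×6166.66 − 234.3×204 = 1536.08
Denominator: √[(58179.28 − 54896.49)(42580.8 − 41616)] = √[3282.79 × 964.8] = 1779.6729
r = 1536.08 / 1779.6729 ≈ 0.8631

0.8631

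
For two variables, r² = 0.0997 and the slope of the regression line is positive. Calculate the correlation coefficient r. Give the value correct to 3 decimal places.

|r| = √0.0997 = 0.316
The association is positive, so r = 0.316.

0.316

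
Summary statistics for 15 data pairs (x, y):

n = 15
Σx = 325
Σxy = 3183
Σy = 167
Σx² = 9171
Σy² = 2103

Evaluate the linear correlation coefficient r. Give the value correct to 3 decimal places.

r = (nΣxy − ΣxΣy) / √[(nΣx² − (Σx)²)(nΣy² − (Σy)²)]
Numerator: 15×3183 − 325×167 = -6530
Denominator: √[(137565 − 105625)(31545 − 27889)] = √[31940 × 3656] = 10806.1390
r = -6530 / 10806.1390 ≈ -0.604

-0.604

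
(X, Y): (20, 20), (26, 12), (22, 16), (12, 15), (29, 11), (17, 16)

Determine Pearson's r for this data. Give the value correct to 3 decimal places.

n = 6, ΣX = 126, ΣY = 90, ΣX² = 2834, ΣY² = 1402, ΣXY = 1835
nΣXY − ΣXΣY = 11010 − 11340 = -330
nΣX² − (ΣX)² = 17004 − 15876 = 1128; nΣY² − (ΣY)² = 8412 − 8100 = 312
r = -330 / √(1128 × 312) = -330 / 593.2419 ≈ -0.556

-0.556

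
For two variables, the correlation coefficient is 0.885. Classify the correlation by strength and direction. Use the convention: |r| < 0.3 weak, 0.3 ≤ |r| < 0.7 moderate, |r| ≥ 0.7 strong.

strong positive

r = 0.885 > 0 so the relationship is positive.
|r| = 0.885, which falls in the strong range.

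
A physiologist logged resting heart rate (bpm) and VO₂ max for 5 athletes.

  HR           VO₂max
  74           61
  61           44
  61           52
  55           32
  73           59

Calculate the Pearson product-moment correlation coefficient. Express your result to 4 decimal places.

0.9268

n = 5, Σx = 324, Σy = 248, Σx² = 21272, Σy² = 12866, Σxy = 16437
nΣxy − ΣxΣy = 82185 − 80352 = 1833
nΣx² − (Σx)² = 106360 − 104976 = 1384; nΣy² − (Σy)² = 64330 − 61504 = 2826
r = 1833 / √(1384 × 2826) = 1833 / 1977.6714 ≈ 0.9268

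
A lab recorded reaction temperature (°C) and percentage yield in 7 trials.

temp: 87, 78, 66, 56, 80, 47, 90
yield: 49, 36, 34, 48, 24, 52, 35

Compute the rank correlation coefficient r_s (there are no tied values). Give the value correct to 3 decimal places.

Rank temp: 6, 4, 3, 2, 5, 1, 7
Rank yield: 6, 4, 2, 5, 1, 7, 3
d = rank(temp) − rank(yield): 0, 0, 1, -3, 4, -6, 4; Σd² = 78
ρ = 1 − 6Σd² / [n(n²−1)] = 1 − 6×78 / (7×48) = 1 − 468/336 ≈ -0.393

-0.393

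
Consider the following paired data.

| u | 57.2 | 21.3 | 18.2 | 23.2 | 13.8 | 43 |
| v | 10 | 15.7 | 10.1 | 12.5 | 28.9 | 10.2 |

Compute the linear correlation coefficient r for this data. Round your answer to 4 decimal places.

n = 6, Σu = 176.7, Σv = 87.4, Σu² = 6634.45, Σv² = 1544, Σuv = 2217.65
nΣuv − ΣuΣv = 13305.9 − 15443.58 = -2137.68
nΣu² − (Σu)² = 39806.7 − 31222.89 = 8583.81; nΣv² − (Σv)² = 9264 − 7638.76 = 1625.24
r = -2137.68 / √(8583.81 × 1625.24) = -2137.68 / 3735.0705 ≈ -0.5723

-0.5723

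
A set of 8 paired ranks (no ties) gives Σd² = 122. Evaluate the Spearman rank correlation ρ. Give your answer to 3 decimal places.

ρ = 1 − 6Σd² / [n(n²−1)] = 1 − 6×122 / (8×63)
  = 1 − 732/504 = 1 − 1.4524 ≈ -0.452

-0.452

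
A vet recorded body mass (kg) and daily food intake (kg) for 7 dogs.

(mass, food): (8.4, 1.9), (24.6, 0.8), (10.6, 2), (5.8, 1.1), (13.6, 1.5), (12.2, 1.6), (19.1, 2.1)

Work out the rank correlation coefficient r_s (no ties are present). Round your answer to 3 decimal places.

-0.071

Rank mass: 2, 7, 3, 1, 5, 4, 6
Rank food: 5, 1, 6, 2, 3, 4, 7
d = rank(mass) − rank(food): -3, 6, -3, -1, 2, 0, -1; Σd² = 60
ρ = 1 − 6Σd² / [n(n²−1)] = 1 − 6×60 / (7×48) = 1 − 360/336 ≈ -0.071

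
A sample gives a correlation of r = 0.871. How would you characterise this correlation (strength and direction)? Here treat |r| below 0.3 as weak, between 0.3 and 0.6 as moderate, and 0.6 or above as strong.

r = 0.871 > 0 so the relationship is positive.
|r| = 0.871, which falls in the strong range.

strong positive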